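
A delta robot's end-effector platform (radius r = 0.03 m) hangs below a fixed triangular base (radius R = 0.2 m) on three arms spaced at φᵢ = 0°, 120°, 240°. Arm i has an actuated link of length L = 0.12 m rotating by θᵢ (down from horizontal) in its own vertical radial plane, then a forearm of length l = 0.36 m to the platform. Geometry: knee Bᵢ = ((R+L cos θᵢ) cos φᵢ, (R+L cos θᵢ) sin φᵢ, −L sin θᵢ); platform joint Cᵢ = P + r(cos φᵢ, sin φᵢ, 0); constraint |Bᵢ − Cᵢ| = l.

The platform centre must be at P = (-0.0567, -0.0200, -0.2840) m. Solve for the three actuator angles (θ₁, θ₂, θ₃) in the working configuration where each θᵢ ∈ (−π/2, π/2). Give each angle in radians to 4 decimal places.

φ1=0.0° → target in arm frame (-0.0567, -0.0200)
  A cos θ + B sin θ = C:  0.2267·cos θ + -0.2840·sin θ = -0.0719
  θ1 = atan2(B,A) + arccos(C/0.3634) = 0.8728
arm 2 (φ=120.0°): x'=0.0110, y'=0.0591
  e−x'=0.1590;  (l²−L²−(e−x')²−y'²−z²)/2L = 0.0241
  θ2 = atan2(B,A) + arccos(C/0.3255) = 0.4362
φ3=240.0° → target in arm frame (0.0457, -0.0391)
  A=0.1243, B=-0.2840, C=(l²−L²−A²−y'²−z²)/(2L)=0.0732
  √(A²+B²)=0.3100;  θ3 = -1.1582+1.3326 ≈ 0.1744

θ₁ = 0.8728, θ₂ = 0.4362, θ₃ = 0.1744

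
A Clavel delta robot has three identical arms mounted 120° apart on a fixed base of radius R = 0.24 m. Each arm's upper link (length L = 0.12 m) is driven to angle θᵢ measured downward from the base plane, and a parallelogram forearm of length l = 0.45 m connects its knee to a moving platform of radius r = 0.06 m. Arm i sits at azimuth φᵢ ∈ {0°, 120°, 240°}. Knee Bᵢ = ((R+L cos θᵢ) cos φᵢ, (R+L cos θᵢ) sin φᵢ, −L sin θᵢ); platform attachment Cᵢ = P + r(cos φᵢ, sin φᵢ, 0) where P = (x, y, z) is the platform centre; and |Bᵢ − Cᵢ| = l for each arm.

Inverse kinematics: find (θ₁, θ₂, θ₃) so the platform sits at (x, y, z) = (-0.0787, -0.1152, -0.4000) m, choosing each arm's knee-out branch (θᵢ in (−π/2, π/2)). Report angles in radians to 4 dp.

φ1=0.0° → target in arm frame (-0.0787, -0.1152)
  A cos θ + B sin θ = C:  0.2587·cos θ + -0.4000·sin θ = -0.2171
  θ1 = atan2(B,A) + arccos(C/0.4764) = 1.0472
arm 2 (φ=120.0°): x'=-0.0604, y'=0.1258
  e−x'=0.2404;  (l²−L²−(e−x')²−y'²−z²)/2L = -0.1896
  θ2 = atan2(B,A) + arccos(C/0.4667) = 0.9596
arm 3 (φ=240.0°): x'=0.1391, y'=-0.0106
  A=0.0409, B=-0.4000, C=(l²−L²−A²−y'²−z²)/(2L)=0.1097
  θ3 = atan2(B,A) + arccos(C/0.4021) = -0.1744

θ₁ = 1.0472, θ₂ = 0.9596, θ₃ = -0.1744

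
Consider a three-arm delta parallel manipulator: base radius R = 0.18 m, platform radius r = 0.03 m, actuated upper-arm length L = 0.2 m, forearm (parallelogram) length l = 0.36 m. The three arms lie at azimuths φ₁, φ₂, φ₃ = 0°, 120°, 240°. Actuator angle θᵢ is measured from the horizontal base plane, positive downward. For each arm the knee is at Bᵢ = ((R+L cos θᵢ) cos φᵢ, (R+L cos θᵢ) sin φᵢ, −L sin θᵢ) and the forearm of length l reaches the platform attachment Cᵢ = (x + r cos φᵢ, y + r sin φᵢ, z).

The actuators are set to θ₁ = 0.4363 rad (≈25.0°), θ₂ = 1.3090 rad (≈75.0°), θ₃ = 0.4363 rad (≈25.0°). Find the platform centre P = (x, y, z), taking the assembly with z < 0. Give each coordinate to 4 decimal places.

arm 1 at φ=0.0°: (R−r)+L cos θ1 = 0.3313;  O1 = (0.3313, 0.0000, -0.0845)
O2 = (0.2018·cos120.0°, 0.2018·sin120.0°, -0.1932) = (-0.1009, 0.1747, -0.1932)
O3 = (0.3313·cos240.0°, 0.3313·sin240.0°, -0.0845) = (-0.1656, -0.2869, -0.0845)
eliminate P² terms by subtracting sphere 1 from 2 and 3
plane₁₂: -0.8643x+0.3495y+-0.2173z = -0.0389
det = 0.8432;  x = 0.0264+-0.1479z,  y = -0.0458+0.2562z
sphere 1 gives Az²+Bz+C=0 with A=1.0875, B=0.2357, C=-0.0274;  B²−4AC=0.1749;  roots -0.3007, 0.0839;  negative root z = -0.3007
x = 0.0709, y = -0.1228

(0.0709, -0.1228, -0.3007)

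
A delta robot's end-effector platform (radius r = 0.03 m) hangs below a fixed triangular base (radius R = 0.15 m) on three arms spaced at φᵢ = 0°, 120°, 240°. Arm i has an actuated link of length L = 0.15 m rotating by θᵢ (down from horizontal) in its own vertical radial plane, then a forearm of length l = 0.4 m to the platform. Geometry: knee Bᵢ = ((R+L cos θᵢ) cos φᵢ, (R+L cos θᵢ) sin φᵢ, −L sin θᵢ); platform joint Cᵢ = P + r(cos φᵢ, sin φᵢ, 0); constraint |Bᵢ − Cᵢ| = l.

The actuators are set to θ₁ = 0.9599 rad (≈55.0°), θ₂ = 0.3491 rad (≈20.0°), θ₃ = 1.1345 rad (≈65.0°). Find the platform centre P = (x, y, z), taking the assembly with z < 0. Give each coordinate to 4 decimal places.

(-0.0330, 0.1138, -0.4227)

centre 1 = (0.2060·cos0.0°, 0.2060·sin0.0°, -0.1229) = (0.2060, 0.0000, -0.1229)
centre 2 = (0.2610·cos120.0°, 0.2610·sin120.0°, -0.0513) = (-0.1305, 0.2260, -0.0513)
arm 3 at φ=240.0°: e+L cos θ3 = 0.1834;  centre 3 = (-0.0917, -0.1588, -0.1359)
subtract pairs → two planes through P
linear system: -0.6730x+0.4520y = 0.0132−0.1431z; -0.5955x+-0.3176y = -0.0054−-0.0262z
det = 0.4829;  x = -0.0036+0.0697z,  y = 0.0238+-0.2129z
sphere 1 gives Az²+Bz+C=0 with A=1.0502, B=0.2064, C=-0.1004;  B²−4AC=0.4643;  roots -0.4227, 0.2262;  negative root z = -0.4227
x = -0.0330, y = 0.1138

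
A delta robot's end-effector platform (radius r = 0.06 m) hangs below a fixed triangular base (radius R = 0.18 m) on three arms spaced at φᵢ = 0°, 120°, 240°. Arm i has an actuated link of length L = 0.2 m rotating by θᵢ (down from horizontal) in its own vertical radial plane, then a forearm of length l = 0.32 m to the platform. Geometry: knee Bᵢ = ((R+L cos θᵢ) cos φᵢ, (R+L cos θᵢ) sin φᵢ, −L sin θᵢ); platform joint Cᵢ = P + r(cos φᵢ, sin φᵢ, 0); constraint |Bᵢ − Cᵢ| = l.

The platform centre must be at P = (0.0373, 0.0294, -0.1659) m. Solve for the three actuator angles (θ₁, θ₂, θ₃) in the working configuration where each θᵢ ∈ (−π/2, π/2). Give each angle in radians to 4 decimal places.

φ1=0.0° → target in arm frame (0.0373, 0.0294)
  A=0.0827, B=-0.1659, C=(l²−L²−A²−y'²−z²)/(2L)=0.0679
  θ1 = atan2(B,A) + arccos(C/0.1854) = 0.0872
rotate P by −φ2: (0.0068, -0.0470, -0.1659)
  A=0.1132, B=-0.1659, C=(l²−L²−A²−y'²−z²)/(2L)=0.0496
  √(A²+B²)=0.2008;  θ2 = -0.9721+1.3210 ≈ 0.3490
arm 3 (φ=240.0°): x'=-0.0441, y'=0.0176
  A=0.1641, B=-0.1659, C=(l²−L²−A²−y'²−z²)/(2L)=0.0191
  θ3 = atan2(B,A) + arccos(C/0.2334) = 0.6981

θ₁ = 0.0872, θ₂ = 0.3490, θ₃ = 0.6981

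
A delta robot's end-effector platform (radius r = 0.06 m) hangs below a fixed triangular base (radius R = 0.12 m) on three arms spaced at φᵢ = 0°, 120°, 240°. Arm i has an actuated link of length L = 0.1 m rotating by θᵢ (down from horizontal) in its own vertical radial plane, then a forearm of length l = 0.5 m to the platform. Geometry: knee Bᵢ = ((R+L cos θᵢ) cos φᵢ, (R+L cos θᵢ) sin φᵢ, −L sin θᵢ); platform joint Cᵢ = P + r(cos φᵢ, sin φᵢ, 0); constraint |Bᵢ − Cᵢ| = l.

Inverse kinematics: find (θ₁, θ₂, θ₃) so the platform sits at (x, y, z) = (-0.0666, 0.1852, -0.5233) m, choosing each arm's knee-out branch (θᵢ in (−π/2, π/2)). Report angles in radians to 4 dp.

arm 1 (φ=0.0°): x'=-0.0666, y'=0.1852
  A=0.1266, B=-0.5233, C=(l²−L²−A²−y'²−z²)/(2L)=-0.4208
  √(A²+B²)=0.5384;  θ1 = -1.3334+2.4681 ≈ 1.1347
arm 2 (φ=120.0°): x'=0.1937, y'=-0.0349
  A cos θ + B sin θ = C:  -0.1337·cos θ + -0.5233·sin θ = -0.2647
  γ=atan2(-0.5233,-0.1337)=-1.8209;  ψ=arccos(-0.4900)=2.0829;  θ2=γ+ψ≈0.2620
arm 3 (φ=240.0°): x'=-0.1271, y'=-0.1503
  A cos θ + B sin θ = C:  0.1871·cos θ + -0.5233·sin θ = -0.4571
  √(A²+B²)=0.5557;  θ3 = -1.2274+2.5367 ≈ 1.3093

θ₁ = 1.1347, θ₂ = 0.2620, θ₃ = 1.3093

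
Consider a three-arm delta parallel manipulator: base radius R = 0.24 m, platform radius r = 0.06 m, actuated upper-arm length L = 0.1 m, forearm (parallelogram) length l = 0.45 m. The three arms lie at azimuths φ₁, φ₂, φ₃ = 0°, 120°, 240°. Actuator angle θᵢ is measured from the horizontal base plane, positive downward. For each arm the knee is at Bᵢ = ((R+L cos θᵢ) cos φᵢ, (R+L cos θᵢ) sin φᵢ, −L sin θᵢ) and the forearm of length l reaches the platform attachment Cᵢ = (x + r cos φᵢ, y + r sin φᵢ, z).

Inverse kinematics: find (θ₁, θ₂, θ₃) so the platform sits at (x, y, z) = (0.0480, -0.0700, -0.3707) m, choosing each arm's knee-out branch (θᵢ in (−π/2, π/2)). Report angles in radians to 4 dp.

θ₁ = -0.0872, θ₂ = 0.7852, θ₃ = 0.0002

arm 1 (φ=0.0°): x'=0.0480, y'=-0.0700
  A=0.1320, B=-0.3707, C=(l²−L²−A²−y'²−z²)/(2L)=0.1638
  γ=atan2(-0.3707,0.1320)=-1.2287;  ψ=arccos(0.4162)=1.1415;  θ1=γ+ψ≈-0.0872
arm 2 (φ=120.0°): x'=-0.0846, y'=-0.0066
  e−x'=0.2646;  (l²−L²−(e−x')²−y'²−z²)/2L = -0.0749
  √(A²+B²)=0.4555;  θ2 = -0.9508+1.7361 ≈ 0.7852
φ3=240.0° → target in arm frame (0.0366, 0.0766)
  A=0.1434, B=-0.3707, C=(l²−L²−A²−y'²−z²)/(2L)=0.1433
  √(A²+B²)=0.3975;  θ3 = -1.2017+1.2019 ≈ 0.0002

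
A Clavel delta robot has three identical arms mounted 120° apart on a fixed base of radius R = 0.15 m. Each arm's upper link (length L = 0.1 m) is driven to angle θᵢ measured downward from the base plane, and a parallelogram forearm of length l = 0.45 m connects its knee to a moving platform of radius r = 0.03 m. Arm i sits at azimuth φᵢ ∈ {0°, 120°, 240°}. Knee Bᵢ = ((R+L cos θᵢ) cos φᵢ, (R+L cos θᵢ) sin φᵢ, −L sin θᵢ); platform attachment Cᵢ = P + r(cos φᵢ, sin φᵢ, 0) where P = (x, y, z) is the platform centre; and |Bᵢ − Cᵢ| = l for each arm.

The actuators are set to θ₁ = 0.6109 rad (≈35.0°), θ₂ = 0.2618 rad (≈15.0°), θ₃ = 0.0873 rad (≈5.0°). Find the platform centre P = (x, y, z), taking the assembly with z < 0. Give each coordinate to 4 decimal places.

(-0.0606, -0.0199, -0.4223)

S1 = (0.2019·cos0.0°, 0.2019·sin0.0°, -0.0574) = (0.2019, 0.0000, -0.0574)
S2 = (0.2166·cos120.0°, 0.2166·sin120.0°, -0.0259) = (-0.1083, 0.1876, -0.0259)
φ3=240.0°: virtual centre (-0.1098, -0.1902, -0.0087), radius l
subtract pairs → two planes through P
plane₁₂: -0.6204x+0.3751y+0.0630z = 0.0035
det = 0.4699;  x = -0.0062+0.1286z,  y = -0.0009+0.0449z
into |P−S₁|² = l²: 1.0186z² + 0.0611z + -0.1559 = 0;  Δ = 0.6388;  z = -0.4223 or 0.3624 → z<0 root = -0.4223
x = -0.0606, y = -0.0199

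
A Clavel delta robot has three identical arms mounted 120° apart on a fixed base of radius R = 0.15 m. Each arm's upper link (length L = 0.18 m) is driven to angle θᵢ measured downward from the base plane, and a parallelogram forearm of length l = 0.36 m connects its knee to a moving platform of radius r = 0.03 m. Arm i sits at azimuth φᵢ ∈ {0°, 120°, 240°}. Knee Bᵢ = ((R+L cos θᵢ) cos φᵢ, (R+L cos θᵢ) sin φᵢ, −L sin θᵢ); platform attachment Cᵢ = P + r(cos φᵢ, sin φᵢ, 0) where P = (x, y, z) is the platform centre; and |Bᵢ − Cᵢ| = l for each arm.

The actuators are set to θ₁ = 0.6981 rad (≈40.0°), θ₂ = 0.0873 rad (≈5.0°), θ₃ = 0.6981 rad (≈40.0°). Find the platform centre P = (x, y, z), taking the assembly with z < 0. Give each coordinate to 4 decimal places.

(-0.0412, 0.0713, -0.3030)

φ1=0.0°: virtual centre (0.2579, 0.0000, -0.1157), radius l
φ2=120.0°: virtual centre (-0.1497, 0.2592, -0.0157), radius l
S3 = (0.2579·cos240.0°, 0.2579·sin240.0°, -0.1157) = (-0.1289, -0.2233, -0.1157)
subtract pairs → two planes through P
[-0.8151 0.5184 0.2000]·P = 0.0099;  [-0.7737 -0.4467 0.0000]·P = 0.0000
det = 0.7652;  x = -0.0058+0.1168z,  y = 0.0101+-0.2022z
sphere 1 gives Az²+Bz+C=0 with A=1.0545, B=0.1658, C=-0.0466;  B²−4AC=0.2239;  roots -0.3030, 0.1458;  negative root z = -0.3030
x = -0.0412, y = 0.0713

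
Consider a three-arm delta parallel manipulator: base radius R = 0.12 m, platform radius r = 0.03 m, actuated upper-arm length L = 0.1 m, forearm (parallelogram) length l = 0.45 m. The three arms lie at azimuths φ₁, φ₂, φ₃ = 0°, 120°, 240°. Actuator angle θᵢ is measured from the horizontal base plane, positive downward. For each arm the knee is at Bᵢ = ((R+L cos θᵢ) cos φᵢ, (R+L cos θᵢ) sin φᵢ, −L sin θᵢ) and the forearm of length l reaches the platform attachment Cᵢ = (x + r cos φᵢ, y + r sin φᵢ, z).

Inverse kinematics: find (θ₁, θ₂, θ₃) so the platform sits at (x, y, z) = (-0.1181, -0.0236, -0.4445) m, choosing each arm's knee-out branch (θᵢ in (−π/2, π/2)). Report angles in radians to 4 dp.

rotate P by −φ1: (-0.1181, -0.0236, -0.4445)
  A=0.2081, B=-0.4445, C=(l²−L²−A²−y'²−z²)/(2L)=-0.2447
  θ1 = atan2(B,A) + arccos(C/0.4908) = 0.9598
φ2=120.0° → target in arm frame (0.0386, 0.1141)
  A cos θ + B sin θ = C:  0.0514·cos θ + -0.4445·sin θ = -0.1037
  γ=atan2(-0.4445,0.0514)=-1.4557;  ψ=arccos(-0.2317)=1.8046;  θ2=γ+ψ≈0.3489
arm 3 (φ=240.0°): x'=0.0795, y'=-0.0905
  A cos θ + B sin θ = C:  0.0105·cos θ + -0.4445·sin θ = -0.0669
  √(A²+B²)=0.4446;  θ3 = -1.5472+1.7218 ≈ 0.1746

θ₁ = 0.9598, θ₂ = 0.3489, θ₃ = 0.1746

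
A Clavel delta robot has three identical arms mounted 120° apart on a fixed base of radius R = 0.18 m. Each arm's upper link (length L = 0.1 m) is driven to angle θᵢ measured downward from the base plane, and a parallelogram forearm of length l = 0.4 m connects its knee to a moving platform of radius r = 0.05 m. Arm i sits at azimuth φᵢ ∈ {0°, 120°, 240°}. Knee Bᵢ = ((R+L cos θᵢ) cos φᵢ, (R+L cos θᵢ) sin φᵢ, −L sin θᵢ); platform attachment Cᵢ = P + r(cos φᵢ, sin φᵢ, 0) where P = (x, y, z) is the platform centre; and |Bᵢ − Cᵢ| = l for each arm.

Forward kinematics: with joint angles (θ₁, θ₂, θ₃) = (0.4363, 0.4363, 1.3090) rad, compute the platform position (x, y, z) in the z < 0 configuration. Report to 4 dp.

(0.0560, 0.0970, -0.3937)

φ1=0.0°: virtual centre (0.2206, 0.0000, -0.0423), radius l
arm 2 at φ=120.0°: e+L cos θ2 = 0.2206;  centre 2 = (-0.1103, 0.1911, -0.0423)
arm 3 at φ=240.0°: e+L cos θ3 = 0.1559;  centre 3 = (-0.0779, -0.1350, -0.0966)
|centre ₂|²−|centre ₁|² = 0.0000;  |centre ₃|²−|centre ₁|² = -0.0168
[-0.6619 0.3821 0.0000]·P = 0.0000;  [-0.5971 -0.2700 -0.1087]·P = -0.0168
Cramer: x(z) = 0.0158-0.1021z;  y(z) = 0.0274-0.1768z
quadratic in z: (1.0417)z²+(0.1166)z+(-0.1155)=0, √Δ=0.7035 → z ∈ {-0.3937, 0.2817}; z = -0.3937 (taking z<0)
x = 0.0560, y = 0.0970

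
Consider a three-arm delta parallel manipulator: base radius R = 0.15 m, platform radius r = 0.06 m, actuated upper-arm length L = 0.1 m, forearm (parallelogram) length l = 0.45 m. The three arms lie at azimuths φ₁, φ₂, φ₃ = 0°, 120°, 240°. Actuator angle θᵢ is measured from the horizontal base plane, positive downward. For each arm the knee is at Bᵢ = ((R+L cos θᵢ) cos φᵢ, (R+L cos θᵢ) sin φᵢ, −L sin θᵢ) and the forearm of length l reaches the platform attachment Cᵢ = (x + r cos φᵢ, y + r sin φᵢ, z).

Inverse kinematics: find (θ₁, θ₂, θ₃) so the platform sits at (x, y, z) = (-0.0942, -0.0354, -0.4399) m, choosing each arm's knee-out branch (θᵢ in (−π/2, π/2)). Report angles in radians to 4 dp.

θ₁ = 0.7858, θ₂ = 0.3492, θ₃ = 0.0874

φ1=0.0° → target in arm frame (-0.0942, -0.0354)
  A cos θ + B sin θ = C:  0.1842·cos θ + -0.4399·sin θ = -0.1810
  θ1 = atan2(B,A) + arccos(C/0.4769) = 0.7858
arm 2 (φ=120.0°): x'=0.0164, y'=0.0993
  e−x'=0.0736;  (l²−L²−(e−x')²−y'²−z²)/2L = -0.0814
  √(A²+B²)=0.4460;  θ2 = -1.4051+1.7543 ≈ 0.3492
rotate P by −φ3: (0.0778, -0.0639, -0.4399)
  A cos θ + B sin θ = C:  0.0122·cos θ + -0.4399·sin θ = -0.0262
  θ3 = atan2(B,A) + arccos(C/0.4401) = 0.0874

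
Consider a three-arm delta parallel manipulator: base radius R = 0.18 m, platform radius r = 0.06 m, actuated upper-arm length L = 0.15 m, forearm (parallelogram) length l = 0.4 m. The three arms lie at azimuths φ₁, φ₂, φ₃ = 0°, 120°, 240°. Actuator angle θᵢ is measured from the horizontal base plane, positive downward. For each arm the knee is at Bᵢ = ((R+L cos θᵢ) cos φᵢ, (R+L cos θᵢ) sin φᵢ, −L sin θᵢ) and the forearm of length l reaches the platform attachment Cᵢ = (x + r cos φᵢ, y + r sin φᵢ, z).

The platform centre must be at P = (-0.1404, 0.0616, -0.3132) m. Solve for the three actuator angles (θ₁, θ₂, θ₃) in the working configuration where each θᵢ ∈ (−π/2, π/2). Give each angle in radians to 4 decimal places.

θ₁ = 0.9602, θ₂ = -0.3492, θ₃ = 0.2621

φ1=0.0° → target in arm frame (-0.1404, 0.0616)
  A cos θ + B sin θ = C:  0.2604·cos θ + -0.3132·sin θ = -0.1073
  √(A²+B²)=0.4073;  θ1 = -0.8772+1.8374 ≈ 0.9602
φ2=120.0° → target in arm frame (0.1235, 0.0908)
  A=-0.0035, B=-0.3132, C=(l²−L²−A²−y'²−z²)/(2L)=0.1038
  √(A²+B²)=0.3132;  θ2 = -1.5821+1.2329 ≈ -0.3492
rotate P by −φ3: (0.0169, -0.1524, -0.3132)
  A cos θ + B sin θ = C:  0.1031·cos θ + -0.3132·sin θ = 0.0185
  θ3 = atan2(B,A) + arccos(C/0.3297) = 0.2621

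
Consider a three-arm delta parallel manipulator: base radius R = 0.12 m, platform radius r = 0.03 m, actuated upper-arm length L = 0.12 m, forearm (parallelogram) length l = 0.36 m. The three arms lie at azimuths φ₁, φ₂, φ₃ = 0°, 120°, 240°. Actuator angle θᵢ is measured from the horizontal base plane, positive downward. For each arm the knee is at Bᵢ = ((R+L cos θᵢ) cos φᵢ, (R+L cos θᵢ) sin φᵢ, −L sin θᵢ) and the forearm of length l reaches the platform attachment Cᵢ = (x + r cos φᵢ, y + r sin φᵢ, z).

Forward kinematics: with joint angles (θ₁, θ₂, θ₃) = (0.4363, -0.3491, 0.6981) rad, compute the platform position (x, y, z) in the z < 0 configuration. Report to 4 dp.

(-0.0285, 0.1133, -0.3059)

φ1=0.0°: virtual centre (0.1988, 0.0000, -0.0507), radius l
φ2=120.0°: virtual centre (-0.1014, 0.1756, 0.0410), radius l
centre 3 = (0.1819·cos240.0°, 0.1819·sin240.0°, -0.0771) = (-0.0910, -0.1576, -0.0771)
eliminate P² terms by subtracting sphere 1 from 2 and 3
plane₁₂: -0.6003x+0.3512y+0.1835z = 0.0007
det = 0.3927;  x = 0.0021+0.1000z,  y = 0.0057+-0.3516z
quadratic in z: (1.1336)z²+(0.0581)z+(-0.0883)=0, √Δ=0.6355 → z ∈ {-0.3059, 0.2547}; z = -0.3059 (taking z<0)
x = -0.0285, y = 0.1133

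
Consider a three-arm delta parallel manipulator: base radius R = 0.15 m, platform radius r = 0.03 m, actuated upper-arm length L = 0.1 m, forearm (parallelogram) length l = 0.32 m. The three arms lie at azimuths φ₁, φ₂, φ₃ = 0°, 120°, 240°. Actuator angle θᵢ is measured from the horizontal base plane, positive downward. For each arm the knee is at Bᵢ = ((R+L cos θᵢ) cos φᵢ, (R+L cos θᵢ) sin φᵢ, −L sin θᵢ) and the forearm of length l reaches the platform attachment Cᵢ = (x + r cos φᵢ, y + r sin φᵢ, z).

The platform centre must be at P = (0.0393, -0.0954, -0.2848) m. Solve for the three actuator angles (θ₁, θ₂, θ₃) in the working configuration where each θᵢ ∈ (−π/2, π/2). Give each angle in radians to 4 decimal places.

arm 1 (φ=0.0°): x'=0.0393, y'=-0.0954
  e−x'=0.0807;  (l²−L²−(e−x')²−y'²−z²)/2L = -0.0216
  γ=atan2(-0.2848,0.0807)=-1.2947;  ψ=arccos(-0.0730)=1.6439;  θ1=γ+ψ≈0.3492
φ2=120.0° → target in arm frame (-0.1023, 0.0137)
  e−x'=0.2223;  (l²−L²−(e−x')²−y'²−z²)/2L = -0.1915
  θ2 = atan2(B,A) + arccos(C/0.3613) = 1.2214
φ3=240.0° → target in arm frame (0.0630, 0.0817)
  A=0.0570, B=-0.2848, C=(l²−L²−A²−y'²−z²)/(2L)=0.0068
  √(A²+B²)=0.2905;  θ3 = -1.3732+1.5475 ≈ 0.1743

θ₁ = 0.3492, θ₂ = 1.2214, θ₃ = 0.1743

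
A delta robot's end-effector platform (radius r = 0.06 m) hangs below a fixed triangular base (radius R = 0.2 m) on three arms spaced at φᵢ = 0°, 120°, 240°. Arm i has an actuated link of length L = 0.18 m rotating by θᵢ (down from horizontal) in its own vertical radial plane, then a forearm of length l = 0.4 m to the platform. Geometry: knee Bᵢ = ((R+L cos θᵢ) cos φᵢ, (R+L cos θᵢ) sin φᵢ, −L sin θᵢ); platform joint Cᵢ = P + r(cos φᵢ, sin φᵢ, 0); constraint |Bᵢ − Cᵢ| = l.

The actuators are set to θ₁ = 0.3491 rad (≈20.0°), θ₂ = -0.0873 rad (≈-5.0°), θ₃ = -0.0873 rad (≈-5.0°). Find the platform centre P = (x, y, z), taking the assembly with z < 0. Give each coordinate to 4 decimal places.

(-0.0441, 0.0000, -0.2492)

φ1=0.0°: virtual centre (0.3091, 0.0000, -0.0616), radius l
arm 2 at φ=120.0°: ρ2 = 0.3193;  centre 2 = (-0.1597, 0.2765, 0.0157)
centre 3 = (0.3193·cos240.0°, 0.3193·sin240.0°, 0.0157) = (-0.1597, -0.2765, 0.0157)
eliminate P² terms by subtracting sphere 1 from 2 and 3
linear system: -0.9376x+0.5531y = 0.0028−0.1545z; -0.9376x+-0.5531y = 0.0028−0.1545z
det = 1.0371;  x = -0.0030+0.1648z,  y = 0.0000+0.0000z
quadratic in z: (1.0272)z²+(0.0202)z+(-0.0588)=0, √Δ=0.4917 → z ∈ {-0.2492, 0.2295}; z = -0.2492 (taking z<0)
x = -0.0441, y = 0.0000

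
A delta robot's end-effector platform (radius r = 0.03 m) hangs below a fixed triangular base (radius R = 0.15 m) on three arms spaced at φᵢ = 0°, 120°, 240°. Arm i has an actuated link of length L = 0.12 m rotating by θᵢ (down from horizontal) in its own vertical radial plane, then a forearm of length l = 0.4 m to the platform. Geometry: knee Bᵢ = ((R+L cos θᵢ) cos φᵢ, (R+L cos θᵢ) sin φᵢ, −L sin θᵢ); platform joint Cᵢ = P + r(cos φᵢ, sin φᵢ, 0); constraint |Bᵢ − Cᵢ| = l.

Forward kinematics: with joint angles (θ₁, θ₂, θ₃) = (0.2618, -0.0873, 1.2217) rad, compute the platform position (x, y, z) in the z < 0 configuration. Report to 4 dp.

(0.0494, 0.1565, -0.3484)

arm 1 at φ=0.0°: e+L cos θ1 = 0.2359;  S1 = (0.2359, 0.0000, -0.0311)
arm 2 at φ=120.0°: e+L cos θ2 = 0.2395;  S2 = (-0.1198, 0.2075, 0.0105)
arm 3 at φ=240.0°: e+L cos θ3 = 0.1610;  S3 = (-0.0805, -0.1395, -0.1128)
|S₂|²−|S₁|² = 0.0009;  |S₃|²−|S₁|² = -0.0180
[-0.7114 0.4149 0.0830]·P = 0.0009;  [-0.6329 -0.2789 -0.1634]·P = -0.0180
Cramer: x(z) = 0.0156-0.0968z;  y(z) = 0.0289-0.3661z
sphere 1 gives Az²+Bz+C=0 with A=1.1434, B=0.0836, C=-0.1097;  B²−4AC=0.5086;  roots -0.3484, 0.2753;  negative root z = -0.3484
x = 0.0494, y = 0.1565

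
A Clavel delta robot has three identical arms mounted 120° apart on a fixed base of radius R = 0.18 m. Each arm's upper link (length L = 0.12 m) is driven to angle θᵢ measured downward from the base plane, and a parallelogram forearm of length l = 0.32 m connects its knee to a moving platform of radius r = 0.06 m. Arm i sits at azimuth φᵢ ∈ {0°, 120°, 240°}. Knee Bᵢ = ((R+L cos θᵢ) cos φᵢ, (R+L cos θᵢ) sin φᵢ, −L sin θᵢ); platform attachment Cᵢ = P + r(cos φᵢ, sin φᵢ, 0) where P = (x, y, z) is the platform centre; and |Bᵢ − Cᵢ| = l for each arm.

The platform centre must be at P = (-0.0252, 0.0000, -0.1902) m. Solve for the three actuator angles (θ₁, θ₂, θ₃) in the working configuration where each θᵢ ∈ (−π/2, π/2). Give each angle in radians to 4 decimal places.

φ1=0.0° → target in arm frame (-0.0252, 0.0000)
  A=0.1452, B=-0.1902, C=(l²−L²−A²−y'²−z²)/(2L)=0.1281
  √(A²+B²)=0.2393;  θ1 = -0.9188+1.0060 ≈ 0.0872
rotate P by −φ2: (0.0126, 0.0218, -0.1902)
  A cos θ + B sin θ = C:  0.1074·cos θ + -0.1902·sin θ = 0.1659
  θ2 = atan2(B,A) + arccos(C/0.2184) = -0.3484
φ3=240.0° → target in arm frame (0.0126, -0.0218)
  A=0.1074, B=-0.1902, C=(l²−L²−A²−y'²−z²)/(2L)=0.1659
  γ=atan2(-0.1902,0.1074)=-1.0568;  ψ=arccos(0.7595)=0.7083;  θ3=γ+ψ≈-0.3484

θ₁ = 0.0872, θ₂ = -0.3484, θ₃ = -0.3484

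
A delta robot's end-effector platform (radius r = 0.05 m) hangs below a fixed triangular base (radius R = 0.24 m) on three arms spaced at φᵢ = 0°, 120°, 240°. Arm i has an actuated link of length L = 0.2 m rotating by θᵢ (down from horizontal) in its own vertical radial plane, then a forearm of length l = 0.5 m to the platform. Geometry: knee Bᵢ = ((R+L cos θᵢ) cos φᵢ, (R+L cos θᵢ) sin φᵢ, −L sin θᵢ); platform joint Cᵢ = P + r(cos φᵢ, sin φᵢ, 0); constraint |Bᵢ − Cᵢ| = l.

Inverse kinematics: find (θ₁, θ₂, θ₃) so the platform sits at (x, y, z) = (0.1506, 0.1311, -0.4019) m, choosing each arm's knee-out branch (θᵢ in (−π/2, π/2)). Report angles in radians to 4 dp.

θ₁ = -0.0874, θ₂ = 0.4366, θ₃ = 1.2218

φ1=0.0° → target in arm frame (0.1506, 0.1311)
  A cos θ + B sin θ = C:  0.0394·cos θ + -0.4019·sin θ = 0.0743
  θ1 = atan2(B,A) + arccos(C/0.4038) = -0.0874
rotate P by −φ2: (0.0382, -0.1960, -0.4019)
  A cos θ + B sin θ = C:  0.1518·cos θ + -0.4019·sin θ = -0.0324
  γ=atan2(-0.4019,0.1518)=-1.2097;  ψ=arccos(-0.0754)=1.6463;  θ2=γ+ψ≈0.4366
arm 3 (φ=240.0°): x'=-0.1888, y'=0.0649
  A cos θ + B sin θ = C:  0.3788·cos θ + -0.4019·sin θ = -0.2481
  θ3 = atan2(B,A) + arccos(C/0.5523) = 1.2218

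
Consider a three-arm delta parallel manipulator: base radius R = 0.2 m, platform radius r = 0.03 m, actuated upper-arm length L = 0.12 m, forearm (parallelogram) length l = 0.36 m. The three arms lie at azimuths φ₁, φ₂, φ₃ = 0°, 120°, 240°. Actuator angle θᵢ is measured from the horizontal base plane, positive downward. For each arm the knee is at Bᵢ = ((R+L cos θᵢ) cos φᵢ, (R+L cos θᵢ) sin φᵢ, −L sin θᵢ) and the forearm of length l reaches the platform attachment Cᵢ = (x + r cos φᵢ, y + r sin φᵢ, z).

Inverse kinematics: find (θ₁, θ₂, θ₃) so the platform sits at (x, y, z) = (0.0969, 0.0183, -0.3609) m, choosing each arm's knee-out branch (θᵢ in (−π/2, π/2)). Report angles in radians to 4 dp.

θ₁ = 0.4366, θ₂ = 1.2217, θ₃ = 1.3963

φ1=0.0° → target in arm frame (0.0969, 0.0183)
  A cos θ + B sin θ = C:  0.0731·cos θ + -0.3609·sin θ = -0.0864
  θ1 = atan2(B,A) + arccos(C/0.3682) = 0.4366
arm 2 (φ=120.0°): x'=-0.0326, y'=-0.0931
  A cos θ + B sin θ = C:  0.2026·cos θ + -0.3609·sin θ = -0.2698
  √(A²+B²)=0.4139;  θ2 = -1.0593+2.2809 ≈ 1.2217
rotate P by −φ3: (-0.0643, 0.0748, -0.3609)
  A=0.2343, B=-0.3609, C=(l²−L²−A²−y'²−z²)/(2L)=-0.3147
  √(A²+B²)=0.4303;  θ3 = -0.9950+2.3912 ≈ 1.3963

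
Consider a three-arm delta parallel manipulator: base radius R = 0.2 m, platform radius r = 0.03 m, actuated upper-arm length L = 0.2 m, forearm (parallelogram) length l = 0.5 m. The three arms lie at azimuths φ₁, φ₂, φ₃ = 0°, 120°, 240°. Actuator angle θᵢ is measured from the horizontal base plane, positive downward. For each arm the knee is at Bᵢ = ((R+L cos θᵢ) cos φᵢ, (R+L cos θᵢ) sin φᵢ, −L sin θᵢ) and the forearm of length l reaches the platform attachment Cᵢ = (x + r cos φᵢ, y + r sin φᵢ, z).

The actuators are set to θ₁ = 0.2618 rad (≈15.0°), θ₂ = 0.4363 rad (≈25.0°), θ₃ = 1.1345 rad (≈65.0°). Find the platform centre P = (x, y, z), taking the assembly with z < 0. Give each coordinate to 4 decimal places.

(0.1026, 0.1256, -0.4596)

φ1=0.0°: virtual centre (0.3632, 0.0000, -0.0518), radius l
φ2=120.0°: virtual centre (-0.1756, 0.3042, -0.0845), radius l
S3 = (0.2545·cos240.0°, 0.2545·sin240.0°, -0.1813) = (-0.1273, -0.2204, -0.1813)
eliminate P² terms by subtracting sphere 1 from 2 and 3
[-1.0776 0.6084 -0.0655]·P = -0.0041;  [-0.9809 -0.4408 -0.2590]·P = -0.0369
Cramer: x(z) = 0.0226-0.1740z;  y(z) = 0.0334-0.2005z
into |P−S₁|² = l²: 1.0704z² + 0.2086z + -0.1302 = 0;  Δ = 0.6011;  z = -0.4596 or 0.2647 → z<0 root = -0.4596
x = 0.1026, y = 0.1256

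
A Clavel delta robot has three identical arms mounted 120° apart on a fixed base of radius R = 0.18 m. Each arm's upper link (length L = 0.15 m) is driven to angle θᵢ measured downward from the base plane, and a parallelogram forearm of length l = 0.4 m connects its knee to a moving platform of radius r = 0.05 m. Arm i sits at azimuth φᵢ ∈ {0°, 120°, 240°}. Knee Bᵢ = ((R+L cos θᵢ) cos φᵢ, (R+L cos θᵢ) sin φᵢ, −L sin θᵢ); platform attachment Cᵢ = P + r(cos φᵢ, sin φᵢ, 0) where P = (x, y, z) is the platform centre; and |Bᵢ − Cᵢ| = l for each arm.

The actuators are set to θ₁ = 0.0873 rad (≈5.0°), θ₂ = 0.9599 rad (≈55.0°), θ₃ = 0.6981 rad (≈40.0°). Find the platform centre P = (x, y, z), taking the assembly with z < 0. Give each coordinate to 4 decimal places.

(0.1085, -0.0380, -0.3727)

φ1=0.0°: virtual centre (0.2794, 0.0000, -0.0131), radius l
arm 2 at φ=120.0°: ρ2 = 0.2160;  O2 = (-0.1080, 0.1871, -0.1229)
φ3=240.0°: virtual centre (-0.1225, -0.2121, -0.0964), radius l
eliminate P² terms by subtracting sphere 1 from 2 and 3
linear system: -0.7749x+0.3742y = -0.0165−-0.2196z; -0.8038x+-0.4242y = -0.0090−-0.1667z
det = 0.6295;  x = 0.0164+-0.2471z,  y = -0.0100+0.0752z
quadratic in z: (1.0667)z²+(0.1546)z+(-0.0906)=0, √Δ=0.6406 → z ∈ {-0.3727, 0.2278}; z = -0.3727 (taking z<0)
x = 0.1085, y = -0.0380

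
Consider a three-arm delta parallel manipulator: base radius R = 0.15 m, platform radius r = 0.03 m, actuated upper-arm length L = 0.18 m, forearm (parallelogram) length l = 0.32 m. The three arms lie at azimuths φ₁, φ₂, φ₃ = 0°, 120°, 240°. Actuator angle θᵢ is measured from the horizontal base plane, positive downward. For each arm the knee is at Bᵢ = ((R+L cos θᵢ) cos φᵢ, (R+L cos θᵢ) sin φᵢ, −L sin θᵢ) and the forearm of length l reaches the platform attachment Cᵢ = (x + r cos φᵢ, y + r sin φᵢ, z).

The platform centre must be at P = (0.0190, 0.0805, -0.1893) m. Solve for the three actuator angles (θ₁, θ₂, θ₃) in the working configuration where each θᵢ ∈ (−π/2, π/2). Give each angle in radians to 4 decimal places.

φ1=0.0° → target in arm frame (0.0190, 0.0805)
  A=0.1010, B=-0.1893, C=(l²−L²−A²−y'²−z²)/(2L)=0.0486
  √(A²+B²)=0.2146;  θ1 = -1.0807+1.3425 ≈ 0.2618
arm 2 (φ=120.0°): x'=0.0602, y'=-0.0567
  A=0.0598, B=-0.1893, C=(l²−L²−A²−y'²−z²)/(2L)=0.0760
  γ=atan2(-0.1893,0.0598)=-1.2649;  ψ=arccos(0.3831)=1.1777;  θ2=γ+ψ≈-0.0872
arm 3 (φ=240.0°): x'=-0.0792, y'=-0.0238
  e−x'=0.1992;  (l²−L²−(e−x')²−y'²−z²)/2L = -0.0169
  √(A²+B²)=0.2748;  θ3 = -0.7599+1.6324 ≈ 0.8725

θ₁ = 0.2618, θ₂ = -0.0872, θ₃ = 0.8725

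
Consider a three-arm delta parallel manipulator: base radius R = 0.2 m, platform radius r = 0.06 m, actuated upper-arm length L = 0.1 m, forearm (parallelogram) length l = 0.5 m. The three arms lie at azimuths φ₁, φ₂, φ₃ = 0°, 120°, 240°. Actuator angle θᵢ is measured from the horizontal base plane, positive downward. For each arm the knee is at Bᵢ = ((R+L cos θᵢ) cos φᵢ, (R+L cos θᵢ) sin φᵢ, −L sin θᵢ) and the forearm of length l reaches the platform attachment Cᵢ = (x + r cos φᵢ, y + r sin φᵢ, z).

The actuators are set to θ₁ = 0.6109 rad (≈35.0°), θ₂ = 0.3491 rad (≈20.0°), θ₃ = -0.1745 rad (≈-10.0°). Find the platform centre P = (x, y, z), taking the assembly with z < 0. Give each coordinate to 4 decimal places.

(-0.0715, -0.0589, -0.4579)

arm 1 at φ=0.0°: (R−r)+L cos θ1 = 0.2219;  S1 = (0.2219, 0.0000, -0.0574)
φ2=120.0°: virtual centre (-0.1170, 0.2026, -0.0342), radius l
arm 3 at φ=240.0°: (R−r)+L cos θ3 = 0.2385;  S3 = (-0.1192, -0.2065, 0.0174)
eliminate P² terms by subtracting sphere 1 from 2 and 3
linear system: -0.6778x+0.4052y = 0.0034−0.0463z; -0.6823x+-0.4131y = 0.0046−0.1494z
det = 0.5565;  x = -0.0059+0.1432z,  y = -0.0015+0.1252z
sphere 1 gives Az²+Bz+C=0 with A=1.0362, B=0.0491, C=-0.1948;  B²−4AC=0.8099;  roots -0.4579, 0.4106;  negative root z = -0.4579
x = -0.0715, y = -0.0589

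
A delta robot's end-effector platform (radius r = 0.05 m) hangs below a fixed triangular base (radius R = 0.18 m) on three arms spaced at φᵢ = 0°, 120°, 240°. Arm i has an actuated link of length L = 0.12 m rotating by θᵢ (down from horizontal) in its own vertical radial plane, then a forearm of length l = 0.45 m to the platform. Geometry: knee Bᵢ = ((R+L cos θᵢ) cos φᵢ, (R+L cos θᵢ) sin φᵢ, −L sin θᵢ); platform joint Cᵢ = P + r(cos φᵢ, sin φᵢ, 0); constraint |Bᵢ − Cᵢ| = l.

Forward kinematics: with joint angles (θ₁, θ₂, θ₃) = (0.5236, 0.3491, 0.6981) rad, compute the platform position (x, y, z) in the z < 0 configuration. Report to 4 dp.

S1 = (0.2339·cos0.0°, 0.2339·sin0.0°, -0.0600) = (0.2339, 0.0000, -0.0600)
φ2=120.0°: virtual centre (-0.1214, 0.2102, -0.0410), radius l
S3 = (0.2219·cos240.0°, 0.2219·sin240.0°, -0.0771) = (-0.1110, -0.1922, -0.0771)
eliminate P² terms by subtracting sphere 1 from 2 and 3
[-0.7106 0.4205 0.0379]·P = 0.0023;  [-0.6898 -0.3844 -0.0343]·P = -0.0031
det = 0.5632;  x = 0.0008+0.0003z,  y = 0.0067+-0.0897z
quadratic in z: (1.0080)z²+(0.1187)z+(-0.1445)=0, √Δ=0.7725 → z ∈ {-0.4420, 0.3243}; z = -0.4420 (taking z<0)
x = 0.0006, y = 0.0464

(0.0006, 0.0464, -0.4420)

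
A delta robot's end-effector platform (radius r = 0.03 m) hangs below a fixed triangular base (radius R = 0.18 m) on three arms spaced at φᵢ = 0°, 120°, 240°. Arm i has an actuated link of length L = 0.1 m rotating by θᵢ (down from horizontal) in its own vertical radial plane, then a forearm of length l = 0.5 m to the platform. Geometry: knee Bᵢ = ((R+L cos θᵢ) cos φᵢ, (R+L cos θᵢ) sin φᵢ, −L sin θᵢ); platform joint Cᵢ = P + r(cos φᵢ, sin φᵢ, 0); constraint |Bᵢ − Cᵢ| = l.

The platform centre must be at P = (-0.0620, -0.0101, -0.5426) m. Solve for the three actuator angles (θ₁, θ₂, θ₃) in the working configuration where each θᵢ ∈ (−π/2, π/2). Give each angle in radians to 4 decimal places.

rotate P by −φ1: (-0.0620, -0.0101, -0.5426)
  e−x'=0.2120;  (l²−L²−(e−x')²−y'²−z²)/2L = -0.4973
  √(A²+B²)=0.5825;  θ1 = -1.1983+2.5938 ≈ 1.3955
φ2=120.0° → target in arm frame (0.0223, 0.0587)
  A=0.1277, B=-0.5426, C=(l²−L²−A²−y'²−z²)/(2L)=-0.3709
  √(A²+B²)=0.5574;  θ2 = -1.3396+2.2988 ≈ 0.9593
φ3=240.0° → target in arm frame (0.0397, -0.0486)
  e−x'=0.1103;  (l²−L²−(e−x')²−y'²−z²)/2L = -0.3447
  √(A²+B²)=0.5537;  θ3 = -1.3703+2.2428 ≈ 0.8724

θ₁ = 1.3955, θ₂ = 0.9593, θ₃ = 0.8724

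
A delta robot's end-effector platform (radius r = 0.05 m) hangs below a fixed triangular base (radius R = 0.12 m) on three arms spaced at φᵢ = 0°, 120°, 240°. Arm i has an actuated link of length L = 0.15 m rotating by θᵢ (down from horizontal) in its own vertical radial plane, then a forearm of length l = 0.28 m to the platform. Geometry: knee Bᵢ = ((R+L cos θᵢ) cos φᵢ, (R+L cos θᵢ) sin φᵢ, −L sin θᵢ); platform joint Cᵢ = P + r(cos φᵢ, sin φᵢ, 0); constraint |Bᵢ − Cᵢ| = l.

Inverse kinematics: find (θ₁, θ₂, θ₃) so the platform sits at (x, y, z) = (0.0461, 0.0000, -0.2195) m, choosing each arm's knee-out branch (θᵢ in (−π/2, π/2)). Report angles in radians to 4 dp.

θ₁ = 0.0003, θ₂ = 0.4364, θ₃ = 0.4364

rotate P by −φ1: (0.0461, 0.0000, -0.2195)
  A cos θ + B sin θ = C:  0.0239·cos θ + -0.2195·sin θ = 0.0238
  √(A²+B²)=0.2208;  θ1 = -1.4623+1.4627 ≈ 0.0003
rotate P by −φ2: (-0.0230, -0.0399, -0.2195)
  A=0.0930, B=-0.2195, C=(l²−L²−A²−y'²−z²)/(2L)=-0.0084
  √(A²+B²)=0.2384;  θ2 = -1.1698+1.6062 ≈ 0.4364
φ3=240.0° → target in arm frame (-0.0231, 0.0399)
  A cos θ + B sin θ = C:  0.0931·cos θ + -0.2195·sin θ = -0.0084
  √(A²+B²)=0.2384;  θ3 = -1.1698+1.6062 ≈ 0.4364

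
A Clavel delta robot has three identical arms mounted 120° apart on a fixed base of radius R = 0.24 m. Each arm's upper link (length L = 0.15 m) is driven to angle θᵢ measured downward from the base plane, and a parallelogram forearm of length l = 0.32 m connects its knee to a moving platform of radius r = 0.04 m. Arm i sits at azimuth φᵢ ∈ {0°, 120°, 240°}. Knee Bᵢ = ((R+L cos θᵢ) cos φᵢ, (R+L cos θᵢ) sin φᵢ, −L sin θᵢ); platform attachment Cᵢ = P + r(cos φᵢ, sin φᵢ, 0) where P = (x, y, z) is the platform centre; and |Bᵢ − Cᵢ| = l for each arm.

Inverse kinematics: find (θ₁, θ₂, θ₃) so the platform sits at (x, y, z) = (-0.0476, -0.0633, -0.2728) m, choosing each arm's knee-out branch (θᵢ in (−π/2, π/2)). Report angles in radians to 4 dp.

rotate P by −φ1: (-0.0476, -0.0633, -0.2728)
  e−x'=0.2476;  (l²−L²−(e−x')²−y'²−z²)/2L = -0.1994
  θ1 = atan2(B,A) + arccos(C/0.3684) = 1.3091
rotate P by −φ2: (-0.0310, 0.0729, -0.2728)
  A=0.2310, B=-0.2728, C=(l²−L²−A²−y'²−z²)/(2L)=-0.1773
  √(A²+B²)=0.3575;  θ2 = -0.8681+2.0899 ≈ 1.2217
arm 3 (φ=240.0°): x'=0.0786, y'=-0.0096
  A cos θ + B sin θ = C:  0.1214·cos θ + -0.2728·sin θ = -0.0311
  θ3 = atan2(B,A) + arccos(C/0.2986) = 0.5232

θ₁ = 1.3091, θ₂ = 1.2217, θ₃ = 0.5232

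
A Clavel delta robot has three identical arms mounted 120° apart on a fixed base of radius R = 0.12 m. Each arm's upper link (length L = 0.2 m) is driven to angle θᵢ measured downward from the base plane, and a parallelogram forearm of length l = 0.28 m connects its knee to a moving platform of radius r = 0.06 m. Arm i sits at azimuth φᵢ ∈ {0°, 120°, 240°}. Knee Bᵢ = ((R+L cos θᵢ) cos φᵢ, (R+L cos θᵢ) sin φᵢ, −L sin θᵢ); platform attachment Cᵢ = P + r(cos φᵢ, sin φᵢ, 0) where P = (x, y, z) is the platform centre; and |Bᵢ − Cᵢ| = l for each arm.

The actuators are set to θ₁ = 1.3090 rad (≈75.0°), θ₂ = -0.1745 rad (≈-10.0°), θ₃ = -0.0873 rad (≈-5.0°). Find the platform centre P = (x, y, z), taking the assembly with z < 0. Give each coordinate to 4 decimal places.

φ1=0.0°: virtual centre (0.1118, 0.0000, -0.1932), radius l
arm 2 at φ=120.0°: (R−r)+L cos θ2 = 0.2570;  O2 = (-0.1285, 0.2225, 0.0347)
φ3=240.0°: virtual centre (-0.1296, -0.2245, 0.0174), radius l
subtract pairs → two planes through P
[-0.4805 0.4451 0.4558]·P = 0.0174;  [-0.4828 -0.4490 0.4212]·P = 0.0177
Cramer: x(z) = -0.0365+0.9107z;  y(z) = -0.0002-0.0410z
sphere 1 gives Az²+Bz+C=0 with A=1.8310, B=0.1164, C=-0.0191;  B²−4AC=0.1535;  roots -0.1388, 0.0752;  negative root z = -0.1388
x = -0.1628, y = 0.0055

(-0.1628, 0.0055, -0.1388)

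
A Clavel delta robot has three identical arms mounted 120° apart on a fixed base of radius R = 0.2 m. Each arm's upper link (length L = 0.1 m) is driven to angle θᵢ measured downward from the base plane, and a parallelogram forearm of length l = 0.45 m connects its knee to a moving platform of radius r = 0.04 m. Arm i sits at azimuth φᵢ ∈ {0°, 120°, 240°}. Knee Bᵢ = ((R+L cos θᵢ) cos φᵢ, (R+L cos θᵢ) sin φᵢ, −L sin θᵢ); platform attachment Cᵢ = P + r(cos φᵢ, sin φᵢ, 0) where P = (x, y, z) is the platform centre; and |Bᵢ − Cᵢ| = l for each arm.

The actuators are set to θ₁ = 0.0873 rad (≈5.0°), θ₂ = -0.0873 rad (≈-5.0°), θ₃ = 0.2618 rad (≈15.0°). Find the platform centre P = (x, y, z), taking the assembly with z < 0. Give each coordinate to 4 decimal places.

arm 1 at φ=0.0°: (R−r)+L cos θ1 = 0.2596;  O1 = (0.2596, 0.0000, -0.0087)
φ2=120.0°: virtual centre (-0.1298, 0.2248, 0.0087), radius l
φ3=240.0°: virtual centre (-0.1283, -0.2222, -0.0259), radius l
subtract pairs → two planes through P
[-0.7789 0.4497 0.0349]·P = 0.0000;  [-0.7758 -0.4444 -0.0343]·P = -0.0010
Cramer: x(z) = 0.0006+0.0001z;  y(z) = 0.0011-0.0774z
sphere 1 gives Az²+Bz+C=0 with A=1.0060, B=0.0172, C=-0.1353;  B²−4AC=0.5449;  roots -0.3755, 0.3583;  negative root z = -0.3755
x = 0.0006, y = 0.0301

(0.0006, 0.0301, -0.3755)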